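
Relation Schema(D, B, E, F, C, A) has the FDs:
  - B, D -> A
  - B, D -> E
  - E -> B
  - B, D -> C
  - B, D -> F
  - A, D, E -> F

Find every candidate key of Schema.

{B, D}, {D, E}

{D} never appears on the right of any FD, so every key must include it.
{B, D}⁺ = {A, B, C, D, E, F}, which is every attribute, so {B, D} is a candidate key.
{D, E}⁺ = {A, B, C, D, E, F}, which is every attribute, so {D, E} is a candidate key.
Any other superkey properly contains one of these, so there are no further candidate keys.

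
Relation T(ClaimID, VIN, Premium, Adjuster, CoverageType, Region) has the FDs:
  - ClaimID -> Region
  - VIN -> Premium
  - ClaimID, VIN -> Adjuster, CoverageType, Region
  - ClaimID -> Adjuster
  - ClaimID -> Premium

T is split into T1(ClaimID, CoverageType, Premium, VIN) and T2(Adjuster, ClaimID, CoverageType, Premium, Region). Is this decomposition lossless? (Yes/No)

The shared attributes are {ClaimID, CoverageType, Premium} and {ClaimID, CoverageType, Premium}⁺ = {Adjuster, ClaimID, CoverageType, Premium, Region}.
Since T2 ⊆ {Adjuster, ClaimID, CoverageType, Premium, Region}, the intersection is a superkey of T2; the decomposition is lossless.

Yes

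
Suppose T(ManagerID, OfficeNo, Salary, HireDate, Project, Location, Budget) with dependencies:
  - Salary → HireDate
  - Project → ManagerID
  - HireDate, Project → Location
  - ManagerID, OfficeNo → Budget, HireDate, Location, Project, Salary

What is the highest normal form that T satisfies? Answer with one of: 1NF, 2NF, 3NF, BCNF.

2NF

Candidate keys: {ManagerID, OfficeNo}, {OfficeNo, Project}. Prime attributes: {ManagerID, OfficeNo, Project}.
For Salary → HireDate we have {Salary}⁺ = {HireDate, Salary}; {Salary} is not a superkey, so BCNF fails.
Salary → HireDate has non-prime {HireDate} on the right and a non-superkey on the left, so 3NF fails.
Checking every proper subset of each key, none determines a non-prime attribute — 2NF is satisfied.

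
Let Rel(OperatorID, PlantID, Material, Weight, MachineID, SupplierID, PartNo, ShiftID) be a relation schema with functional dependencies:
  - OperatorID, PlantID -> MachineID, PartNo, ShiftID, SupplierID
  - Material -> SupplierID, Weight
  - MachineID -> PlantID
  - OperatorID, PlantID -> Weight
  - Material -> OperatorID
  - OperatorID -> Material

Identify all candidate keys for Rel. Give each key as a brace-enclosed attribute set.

{MachineID, Material}, {MachineID, OperatorID}, {Material, PlantID}, {OperatorID, PlantID}

Closure of {MachineID, Material} is {MachineID, Material, OperatorID, PartNo, PlantID, ShiftID, SupplierID, Weight}, the whole schema; {MachineID, Material} is a candidate key.
Closure of {MachineID, OperatorID} is {MachineID, Material, OperatorID, PartNo, PlantID, ShiftID, SupplierID, Weight}, the whole schema; {MachineID, OperatorID} is a candidate key.
Closure of {Material, PlantID} is {MachineID, Material, OperatorID, PartNo, PlantID, ShiftID, SupplierID, Weight}, the whole schema; {Material, PlantID} is a candidate key.
Closure of {OperatorID, PlantID} is {MachineID, Material, OperatorID, PartNo, PlantID, ShiftID, SupplierID, Weight}, the whole schema; {OperatorID, PlantID} is a candidate key.
These are minimal and exhaustive — every other superkey contains one of them.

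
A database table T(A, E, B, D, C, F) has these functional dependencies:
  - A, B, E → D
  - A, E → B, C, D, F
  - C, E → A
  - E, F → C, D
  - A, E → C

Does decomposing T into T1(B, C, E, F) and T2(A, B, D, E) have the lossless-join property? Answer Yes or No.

The shared attributes are {B, E} and {B, E}⁺ = {B, E}.
Neither T1 nor T2 is contained in that closure, so the decomposition is lossy.

No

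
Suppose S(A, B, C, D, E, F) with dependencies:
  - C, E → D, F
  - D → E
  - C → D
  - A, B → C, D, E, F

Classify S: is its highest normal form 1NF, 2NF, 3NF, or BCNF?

2NF

Candidate key: {A, B}. Prime attributes: {A, B}.
C, E → D, F: {C, E}⁺ = {C, D, E, F}, which is not all of the attributes, so the left side is not a superkey — BCNF is violated.
Because {D, F} are non-prime and the left side of C, E → D, F is not a superkey, the relation is not in 3NF.
Checking every proper subset of each key, none determines a non-prime attribute — 2NF is satisfied.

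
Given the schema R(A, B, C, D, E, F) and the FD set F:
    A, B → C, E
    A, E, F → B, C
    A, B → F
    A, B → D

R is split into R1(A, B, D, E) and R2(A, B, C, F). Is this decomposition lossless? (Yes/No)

Yes

The shared attributes are {A, B} and {A, B}⁺ = {A, B, C, D, E, F}.
R1 is contained in that closure, so R1 ∩ R2 → R1 holds and the join is lossless.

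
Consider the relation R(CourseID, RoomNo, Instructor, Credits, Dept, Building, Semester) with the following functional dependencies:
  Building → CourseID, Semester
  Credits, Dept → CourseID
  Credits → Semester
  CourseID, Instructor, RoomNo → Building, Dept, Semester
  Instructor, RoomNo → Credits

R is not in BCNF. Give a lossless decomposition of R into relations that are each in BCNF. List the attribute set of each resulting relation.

{Building, CourseID, Semester}; {Building, Dept, Instructor, RoomNo}; {Credits, Instructor, RoomNo}

Candidate keys of the original relation: {Building, Instructor, RoomNo}, {CourseID, Instructor, RoomNo}, {Dept, Instructor, RoomNo}.
Within {Building, CourseID, Credits, Dept, Instructor, RoomNo, Semester}: {Building}⁺ ∩ {Building, CourseID, Credits, Dept, Instructor, RoomNo, Semester} = {Building, CourseID, Semester}, not the whole set, so Building → CourseID, Semester violates BCNF; decompose into {Building, CourseID, Semester} and {Building, Credits, Dept, Instructor, RoomNo}.
{Building, CourseID, Semester} is in BCNF.
Within {Building, Credits, Dept, Instructor, RoomNo}: {Instructor, RoomNo}⁺ ∩ {Building, Credits, Dept, Instructor, RoomNo} = {Credits, Instructor, RoomNo}, not the whole set, so Instructor, RoomNo → Credits violates BCNF; decompose into {Credits, Instructor, RoomNo} and {Building, Dept, Instructor, RoomNo}.
{Credits, Instructor, RoomNo} is in BCNF.
{Building, Dept, Instructor, RoomNo} is in BCNF.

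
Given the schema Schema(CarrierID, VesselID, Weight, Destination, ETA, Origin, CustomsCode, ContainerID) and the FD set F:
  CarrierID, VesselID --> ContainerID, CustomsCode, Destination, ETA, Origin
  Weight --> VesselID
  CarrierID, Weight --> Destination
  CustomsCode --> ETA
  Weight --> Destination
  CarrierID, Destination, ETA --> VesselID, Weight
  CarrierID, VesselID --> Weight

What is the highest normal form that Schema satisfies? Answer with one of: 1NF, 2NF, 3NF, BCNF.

3NF

Candidate keys: {CarrierID, CustomsCode, Destination}, {CarrierID, Destination, ETA}, {CarrierID, VesselID}, {CarrierID, Weight}. Prime attributes: {CarrierID, CustomsCode, Destination, ETA, VesselID, Weight}.
Weight --> VesselID: {Weight}⁺ = {Destination, VesselID, Weight}, which is not all of the attributes, so the left side is not a superkey — BCNF is violated.
But every attribute on its right side ({VesselID}) is prime, and the same holds for every other non-superkey FD, so 3NF still holds.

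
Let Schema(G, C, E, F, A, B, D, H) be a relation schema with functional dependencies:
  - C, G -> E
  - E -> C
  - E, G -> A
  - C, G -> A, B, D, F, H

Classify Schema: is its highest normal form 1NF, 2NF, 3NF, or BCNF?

3NF

Candidate keys: {C, G}, {E, G}. Prime attributes: {C, E, G}.
E -> C: {E}⁺ = {C, E}, which is not all of the attributes, so the left side is not a superkey — BCNF is violated.
Its right-hand attributes {C} are all prime, as are those of every other non-superkey FD — the relation is in 3NF.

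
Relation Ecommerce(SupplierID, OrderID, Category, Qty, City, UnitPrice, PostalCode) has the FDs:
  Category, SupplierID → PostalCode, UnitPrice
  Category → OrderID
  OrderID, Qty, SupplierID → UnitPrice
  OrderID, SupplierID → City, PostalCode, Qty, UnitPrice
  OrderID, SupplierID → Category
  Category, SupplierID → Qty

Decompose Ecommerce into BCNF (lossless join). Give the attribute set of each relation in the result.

Candidate keys of the original relation: {Category, SupplierID}, {OrderID, SupplierID}.
Within {Category, City, OrderID, PostalCode, Qty, SupplierID, UnitPrice}: {Category}⁺ ∩ {Category, City, OrderID, PostalCode, Qty, SupplierID, UnitPrice} = {Category, OrderID}, not the whole set, so Category → OrderID violates BCNF; decompose into {Category, OrderID} and {Category, City, PostalCode, Qty, SupplierID, UnitPrice}.
{Category, OrderID} has no BCNF violation.
{Category, City, PostalCode, Qty, SupplierID, UnitPrice} has no BCNF violation.

{Category, City, PostalCode, Qty, SupplierID, UnitPrice}; {Category, OrderID}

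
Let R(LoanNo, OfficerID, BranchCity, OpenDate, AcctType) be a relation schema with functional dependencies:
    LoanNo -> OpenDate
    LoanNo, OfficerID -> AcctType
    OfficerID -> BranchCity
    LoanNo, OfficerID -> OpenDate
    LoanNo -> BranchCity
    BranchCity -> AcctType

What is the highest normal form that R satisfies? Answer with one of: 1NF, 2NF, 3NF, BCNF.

Candidate key: {LoanNo, OfficerID}. Prime attributes: {LoanNo, OfficerID}.
For LoanNo -> OpenDate we have {LoanNo}⁺ = {AcctType, BranchCity, LoanNo, OpenDate}; {LoanNo} is not a superkey, so BCNF fails.
LoanNo -> OpenDate has non-prime {OpenDate} on the right and a non-superkey on the left, so 3NF fails.
Since {LoanNo} ⊂ {LoanNo, OfficerID} and {LoanNo}⁺ ⊇ {AcctType, BranchCity, OpenDate} with {AcctType, BranchCity, OpenDate} non-prime, there is a partial dependency; 2NF fails.

1NF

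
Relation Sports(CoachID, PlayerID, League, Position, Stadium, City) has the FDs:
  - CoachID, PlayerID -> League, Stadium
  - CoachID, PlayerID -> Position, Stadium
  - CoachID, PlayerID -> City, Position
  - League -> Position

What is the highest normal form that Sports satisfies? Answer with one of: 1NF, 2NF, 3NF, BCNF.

2NF

Candidate key: {CoachID, PlayerID}. Prime attributes: {CoachID, PlayerID}.
For League -> Position we have {League}⁺ = {League, Position}; {League} is not a superkey, so BCNF fails.
League -> Position has non-prime {Position} on the right and a non-superkey on the left, so 3NF fails.
No non-prime attribute depends on a proper subset of any candidate key, so 2NF holds.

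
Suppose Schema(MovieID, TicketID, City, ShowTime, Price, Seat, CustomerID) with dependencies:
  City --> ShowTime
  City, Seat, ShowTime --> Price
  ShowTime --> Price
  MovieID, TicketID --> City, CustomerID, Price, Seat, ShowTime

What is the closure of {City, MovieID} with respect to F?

Start with {City, MovieID}.
City --> ShowTime applies; add {ShowTime} → now {City, MovieID, ShowTime}.
ShowTime --> Price applies; add {Price} → now {City, MovieID, Price, ShowTime}.
No further FD applies.

{City, MovieID, Price, ShowTime}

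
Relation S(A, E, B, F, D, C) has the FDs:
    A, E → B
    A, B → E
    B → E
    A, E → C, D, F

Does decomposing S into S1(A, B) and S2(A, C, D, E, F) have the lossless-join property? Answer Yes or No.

Common attributes: {A}; their closure is {A}.
The closure covers neither S1 nor S2 entirely; the join is not lossless.

No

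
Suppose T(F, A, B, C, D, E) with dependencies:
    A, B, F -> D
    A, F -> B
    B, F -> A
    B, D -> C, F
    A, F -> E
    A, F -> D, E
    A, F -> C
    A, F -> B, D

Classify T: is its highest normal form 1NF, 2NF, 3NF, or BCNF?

Candidate keys: {A, F}, {B, D}, {B, F}. Prime attributes: {A, B, D, F}.
Every FD has a superkey on the left, so the relation is in BCNF.

BCNF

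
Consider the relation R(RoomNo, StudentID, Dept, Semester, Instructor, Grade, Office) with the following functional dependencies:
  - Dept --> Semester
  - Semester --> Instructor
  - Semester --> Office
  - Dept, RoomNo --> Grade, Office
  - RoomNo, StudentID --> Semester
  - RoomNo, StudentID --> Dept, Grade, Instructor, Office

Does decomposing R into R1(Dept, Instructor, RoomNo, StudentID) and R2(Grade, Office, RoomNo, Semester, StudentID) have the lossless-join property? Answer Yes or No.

Yes

Common attributes: {RoomNo, StudentID}; their closure is {Dept, Grade, Instructor, Office, RoomNo, Semester, StudentID}.
This includes all of R1, so the common attributes are a superkey of R1 — the join is lossless.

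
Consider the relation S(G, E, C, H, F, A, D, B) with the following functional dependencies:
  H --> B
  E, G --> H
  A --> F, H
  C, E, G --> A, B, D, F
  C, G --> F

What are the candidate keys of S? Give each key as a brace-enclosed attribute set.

{C, E, G}

{C, E, G} never appear on the right of any FD, so every key must include all of them.
{C, E, G}⁺ = {A, B, C, D, E, F, G, H} — all of the relation — so {C, E, G} is a candidate key.
No other minimal set has full closure, so this is the only candidate key.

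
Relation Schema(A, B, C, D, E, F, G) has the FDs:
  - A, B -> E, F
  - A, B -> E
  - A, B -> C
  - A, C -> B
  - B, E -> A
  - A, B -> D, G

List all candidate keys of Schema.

{A, B}, {A, C}, {B, E}

{A, B}⁺ = {A, B, C, D, E, F, G}, which is every attribute, so {A, B} is a candidate key.
{A, C}⁺ = {A, B, C, D, E, F, G}, which is every attribute, so {A, C} is a candidate key.
{B, E}⁺ = {A, B, C, D, E, F, G}, which is every attribute, so {B, E} is a candidate key.
Any other superkey properly contains one of these, so there are no further candidate keys.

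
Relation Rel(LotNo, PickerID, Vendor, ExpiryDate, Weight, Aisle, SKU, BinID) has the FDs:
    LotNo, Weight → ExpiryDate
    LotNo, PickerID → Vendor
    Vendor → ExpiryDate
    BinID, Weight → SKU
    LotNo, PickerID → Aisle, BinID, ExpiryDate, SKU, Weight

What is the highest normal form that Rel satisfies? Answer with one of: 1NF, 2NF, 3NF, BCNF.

2NF

Candidate key: {LotNo, PickerID}. Prime attributes: {LotNo, PickerID}.
For LotNo, Weight → ExpiryDate we have {LotNo, Weight}⁺ = {ExpiryDate, LotNo, Weight}; {LotNo, Weight} is not a superkey, so BCNF fails.
LotNo, Weight → ExpiryDate determines the non-prime attribute {ExpiryDate} from a non-superkey — 3NF is violated.
Checking every proper subset of each key, none determines a non-prime attribute — 2NF is satisfied.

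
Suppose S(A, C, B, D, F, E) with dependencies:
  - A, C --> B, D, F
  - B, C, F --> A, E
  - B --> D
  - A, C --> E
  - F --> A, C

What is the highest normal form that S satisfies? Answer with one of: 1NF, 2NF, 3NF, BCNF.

2NF

Candidate keys: {A, C}, {F}. Prime attributes: {A, C, F}.
B --> D: {B}⁺ = {B, D}, which is not all of the attributes, so the left side is not a superkey — BCNF is violated.
B --> D determines the non-prime attribute {D} from a non-superkey — 3NF is violated.
No non-prime attribute depends on a proper subset of any candidate key, so 2NF holds.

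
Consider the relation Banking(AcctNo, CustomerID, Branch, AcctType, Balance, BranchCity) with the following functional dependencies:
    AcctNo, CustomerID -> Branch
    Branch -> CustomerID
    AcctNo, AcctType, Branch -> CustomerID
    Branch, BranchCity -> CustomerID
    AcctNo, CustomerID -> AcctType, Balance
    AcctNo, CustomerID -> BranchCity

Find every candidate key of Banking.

{AcctNo} never appears on the right of any FD, so every key must include it.
Closure of {AcctNo, Branch} is {AcctNo, AcctType, Balance, Branch, BranchCity, CustomerID}, the whole schema; {AcctNo, Branch} is a candidate key.
Closure of {AcctNo, CustomerID} is {AcctNo, AcctType, Balance, Branch, BranchCity, CustomerID}, the whole schema; {AcctNo, CustomerID} is a candidate key.
These are minimal and exhaustive — every other superkey contains one of them.

{AcctNo, Branch}, {AcctNo, CustomerID}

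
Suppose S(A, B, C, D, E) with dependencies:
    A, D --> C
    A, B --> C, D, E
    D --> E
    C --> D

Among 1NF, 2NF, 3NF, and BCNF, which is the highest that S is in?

Candidate key: {A, B}. Prime attributes: {A, B}.
A, D --> C breaks BCNF: {A, D}⁺ = {A, C, D, E}, so {A, D} is not a superkey.
A, D --> C determines the non-prime attribute {C} from a non-superkey — 3NF is violated.
Checking every proper subset of each key, none determines a non-prime attribute — 2NF is satisfied.

2NF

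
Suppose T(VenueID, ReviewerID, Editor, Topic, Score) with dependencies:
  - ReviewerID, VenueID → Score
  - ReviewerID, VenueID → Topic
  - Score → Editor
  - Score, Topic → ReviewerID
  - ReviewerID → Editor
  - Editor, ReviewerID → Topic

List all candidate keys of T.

No FD produces {VenueID}, so it must be in every candidate key.
{ReviewerID, VenueID}⁺ = {Editor, ReviewerID, Score, Topic, VenueID} — all of the relation — so {ReviewerID, VenueID} is a candidate key.
{Score, Topic, VenueID}⁺ = {Editor, ReviewerID, Score, Topic, VenueID} — all of the relation — so {Score, Topic, VenueID} is a candidate key.
Any other superkey properly contains one of these, so there are no further candidate keys.

{ReviewerID, VenueID}, {Score, Topic, VenueID}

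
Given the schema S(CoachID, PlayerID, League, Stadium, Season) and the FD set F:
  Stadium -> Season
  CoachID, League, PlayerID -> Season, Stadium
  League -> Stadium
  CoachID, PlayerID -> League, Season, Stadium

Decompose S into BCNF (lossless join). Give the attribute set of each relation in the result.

Candidate key of the original relation: {CoachID, PlayerID}.
{CoachID, League, PlayerID, Season, Stadium}: {Stadium} determines {Season, Stadium} here but is not a superkey — split on Stadium -> Season, giving {Season, Stadium} and {CoachID, League, PlayerID, Stadium}.
{Season, Stadium}: every determinant is a superkey — BCNF.
{CoachID, League, PlayerID, Stadium}: {League} determines {League, Stadium} here but is not a superkey — split on League -> Stadium, giving {League, Stadium} and {CoachID, League, PlayerID}.
{League, Stadium}: every determinant is a superkey — BCNF.
{CoachID, League, PlayerID}: every determinant is a superkey — BCNF.

{CoachID, League, PlayerID}; {League, Stadium}; {Season, Stadium}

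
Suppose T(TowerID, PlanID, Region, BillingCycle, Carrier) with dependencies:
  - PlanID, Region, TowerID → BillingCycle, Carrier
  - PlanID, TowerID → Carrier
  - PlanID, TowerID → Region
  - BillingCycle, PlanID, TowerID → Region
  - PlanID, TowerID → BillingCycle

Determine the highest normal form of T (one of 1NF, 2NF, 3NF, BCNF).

Candidate key: {PlanID, TowerID}. Prime attributes: {PlanID, TowerID}.
The left-hand side of every FD is a superkey, so BCNF is satisfied.

BCNF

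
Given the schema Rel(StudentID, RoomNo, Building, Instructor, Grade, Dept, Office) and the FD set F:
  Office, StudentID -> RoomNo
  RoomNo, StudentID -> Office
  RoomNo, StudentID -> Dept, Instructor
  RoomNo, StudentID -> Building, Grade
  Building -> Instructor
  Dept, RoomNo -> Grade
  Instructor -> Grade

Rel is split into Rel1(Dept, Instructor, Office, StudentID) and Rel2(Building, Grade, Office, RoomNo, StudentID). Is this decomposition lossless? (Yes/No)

Common attributes: {Office, StudentID}; their closure is {Building, Dept, Grade, Instructor, Office, RoomNo, StudentID}.
Rel1 is contained in that closure, so Rel1 ∩ Rel2 -> Rel1 holds and the join is lossless.

Yes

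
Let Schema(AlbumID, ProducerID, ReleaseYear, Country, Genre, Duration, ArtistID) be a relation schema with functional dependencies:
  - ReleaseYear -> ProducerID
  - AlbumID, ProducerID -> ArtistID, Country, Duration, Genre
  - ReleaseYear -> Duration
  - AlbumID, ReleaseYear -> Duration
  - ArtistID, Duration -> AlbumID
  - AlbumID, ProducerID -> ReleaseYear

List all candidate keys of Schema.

{AlbumID, ProducerID} is a candidate key since {AlbumID, ProducerID}⁺ = {AlbumID, ArtistID, Country, Duration, Genre, ProducerID, ReleaseYear} covers every attribute.
{AlbumID, ReleaseYear} is a candidate key since {AlbumID, ReleaseYear}⁺ = {AlbumID, ArtistID, Country, Duration, Genre, ProducerID, ReleaseYear} covers every attribute.
{ArtistID, ReleaseYear} is a candidate key since {ArtistID, ReleaseYear}⁺ = {AlbumID, ArtistID, Country, Duration, Genre, ProducerID, ReleaseYear} covers every attribute.
{ArtistID, Duration, ProducerID} is a candidate key since {ArtistID, Duration, ProducerID}⁺ = {AlbumID, ArtistID, Country, Duration, Genre, ProducerID, ReleaseYear} covers every attribute.
Any other superkey properly contains one of these, so there are no further candidate keys.

{AlbumID, ProducerID}, {AlbumID, ReleaseYear}, {ArtistID, Duration, ProducerID}, {ArtistID, ReleaseYear}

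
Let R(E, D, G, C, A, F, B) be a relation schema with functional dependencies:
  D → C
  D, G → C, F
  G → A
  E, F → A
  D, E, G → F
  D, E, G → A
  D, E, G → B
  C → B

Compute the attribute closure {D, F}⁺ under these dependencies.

{B, C, D, F}

Start with {D, F}.
D → C applies; add {C} → now {C, D, F}.
C → B applies; add {B} → now {B, C, D, F}.
No further FD applies.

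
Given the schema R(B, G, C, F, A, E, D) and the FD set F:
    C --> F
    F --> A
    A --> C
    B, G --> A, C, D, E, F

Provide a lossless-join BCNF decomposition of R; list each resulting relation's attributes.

Candidate key of the original relation: {B, G}.
Within {A, B, C, D, E, F, G}: {C}⁺ ∩ {A, B, C, D, E, F, G} = {A, C, F}, not the whole set, so C --> A, F violates BCNF; decompose into {A, C, F} and {B, C, D, E, G}.
{A, C, F} is in BCNF.
{B, C, D, E, G} is in BCNF.

{A, C, F}; {B, C, D, E, G}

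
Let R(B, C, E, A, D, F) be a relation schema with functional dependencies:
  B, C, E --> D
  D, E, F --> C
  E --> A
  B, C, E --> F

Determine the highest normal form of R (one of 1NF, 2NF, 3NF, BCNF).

1NF

Candidate keys: {B, C, E}, {B, D, E, F}. Prime attributes: {B, C, D, E, F}.
D, E, F --> C breaks BCNF: {D, E, F}⁺ = {A, C, D, E, F}, so {D, E, F} is not a superkey.
E --> A has non-prime {A} on the right and a non-superkey on the left, so 3NF fails.
{E} is a proper subset of the key {B, C, E}, and {E}⁺ contains the non-prime attribute {A} — a partial dependency, so 2NF is violated.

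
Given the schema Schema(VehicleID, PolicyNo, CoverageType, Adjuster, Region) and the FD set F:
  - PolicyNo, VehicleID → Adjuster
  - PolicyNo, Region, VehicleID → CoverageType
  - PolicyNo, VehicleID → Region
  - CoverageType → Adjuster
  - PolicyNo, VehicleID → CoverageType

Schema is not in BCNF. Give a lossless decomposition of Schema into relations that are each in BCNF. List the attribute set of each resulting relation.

{Adjuster, CoverageType}; {CoverageType, PolicyNo, Region, VehicleID}

Candidate key of the original relation: {PolicyNo, VehicleID}.
{Adjuster, CoverageType, PolicyNo, Region, VehicleID}: {CoverageType} determines {Adjuster, CoverageType} here but is not a superkey — split on CoverageType → Adjuster, giving {Adjuster, CoverageType} and {CoverageType, PolicyNo, Region, VehicleID}.
{Adjuster, CoverageType} is in BCNF.
{CoverageType, PolicyNo, Region, VehicleID} is in BCNF.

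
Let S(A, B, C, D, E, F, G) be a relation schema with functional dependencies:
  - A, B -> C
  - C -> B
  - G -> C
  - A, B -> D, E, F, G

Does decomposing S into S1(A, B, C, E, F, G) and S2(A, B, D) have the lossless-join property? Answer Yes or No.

Yes

The shared attributes are {A, B} and {A, B}⁺ = {A, B, C, D, E, F, G}.
This includes all of S1, so the common attributes are a superkey of S1 — the join is lossless.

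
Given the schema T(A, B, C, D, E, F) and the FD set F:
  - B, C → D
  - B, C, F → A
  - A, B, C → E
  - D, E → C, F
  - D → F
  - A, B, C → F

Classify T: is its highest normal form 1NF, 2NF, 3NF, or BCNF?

1NF

Candidate keys: {B, C}, {B, D, E}. Prime attributes: {B, C, D, E}.
D, E → C, F breaks BCNF: {D, E}⁺ = {C, D, E, F}, so {D, E} is not a superkey.
Because {F} is non-prime and the left side of D, E → C, F is not a superkey, the relation is not in 3NF.
{D} is a proper subset of the key {B, D, E}, and {D}⁺ contains the non-prime attribute {F} — a partial dependency, so 2NF is violated.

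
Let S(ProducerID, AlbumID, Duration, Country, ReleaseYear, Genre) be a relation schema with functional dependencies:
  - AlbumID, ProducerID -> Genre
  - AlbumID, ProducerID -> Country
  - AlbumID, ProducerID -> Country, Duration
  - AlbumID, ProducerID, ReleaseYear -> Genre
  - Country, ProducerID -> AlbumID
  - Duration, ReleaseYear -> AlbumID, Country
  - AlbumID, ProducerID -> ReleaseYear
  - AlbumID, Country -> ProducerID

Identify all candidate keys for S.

{AlbumID, Country}, {AlbumID, ProducerID}, {Country, ProducerID}, {Duration, ReleaseYear}

Closure of {AlbumID, Country} is {AlbumID, Country, Duration, Genre, ProducerID, ReleaseYear}, the whole schema; {AlbumID, Country} is a candidate key.
Closure of {AlbumID, ProducerID} is {AlbumID, Country, Duration, Genre, ProducerID, ReleaseYear}, the whole schema; {AlbumID, ProducerID} is a candidate key.
Closure of {Country, ProducerID} is {AlbumID, Country, Duration, Genre, ProducerID, ReleaseYear}, the whole schema; {Country, ProducerID} is a candidate key.
Closure of {Duration, ReleaseYear} is {AlbumID, Country, Duration, Genre, ProducerID, ReleaseYear}, the whole schema; {Duration, ReleaseYear} is a candidate key.
These are minimal and exhaustive — every other superkey contains one of them.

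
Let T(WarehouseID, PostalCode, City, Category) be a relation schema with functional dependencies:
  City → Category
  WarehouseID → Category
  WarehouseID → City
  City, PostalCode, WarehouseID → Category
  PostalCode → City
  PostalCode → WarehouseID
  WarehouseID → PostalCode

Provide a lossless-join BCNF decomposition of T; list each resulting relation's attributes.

Candidate keys of the original relation: {PostalCode}, {WarehouseID}.
Within {Category, City, PostalCode, WarehouseID}: {City}⁺ ∩ {Category, City, PostalCode, WarehouseID} = {Category, City}, not the whole set, so City → Category violates BCNF; decompose into {Category, City} and {City, PostalCode, WarehouseID}.
{Category, City} is in BCNF.
{City, PostalCode, WarehouseID} is in BCNF.

{Category, City}; {City, PostalCode, WarehouseID}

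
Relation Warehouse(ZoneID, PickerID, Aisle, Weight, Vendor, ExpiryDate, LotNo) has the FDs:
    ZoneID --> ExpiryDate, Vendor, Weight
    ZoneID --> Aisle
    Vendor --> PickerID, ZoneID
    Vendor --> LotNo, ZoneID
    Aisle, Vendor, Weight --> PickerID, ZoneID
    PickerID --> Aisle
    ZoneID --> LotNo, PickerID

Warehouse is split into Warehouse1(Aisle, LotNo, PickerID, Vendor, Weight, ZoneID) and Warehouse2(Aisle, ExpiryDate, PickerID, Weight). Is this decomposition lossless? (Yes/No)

No

Common attributes: {Aisle, PickerID, Weight}; their closure is {Aisle, PickerID, Weight}.
The closure covers neither Warehouse1 nor Warehouse2 entirely; the join is not lossless.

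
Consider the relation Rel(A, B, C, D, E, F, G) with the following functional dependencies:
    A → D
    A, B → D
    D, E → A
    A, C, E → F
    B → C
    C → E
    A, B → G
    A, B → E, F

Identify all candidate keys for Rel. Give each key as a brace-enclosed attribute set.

No FD produces {B}, so it must be in every candidate key.
{A, B}⁺ = {A, B, C, D, E, F, G}, which is every attribute, so {A, B} is a candidate key.
{B, D}⁺ = {A, B, C, D, E, F, G}, which is every attribute, so {B, D} is a candidate key.
These are minimal and exhaustive — every other superkey contains one of them.

{A, B}, {B, D}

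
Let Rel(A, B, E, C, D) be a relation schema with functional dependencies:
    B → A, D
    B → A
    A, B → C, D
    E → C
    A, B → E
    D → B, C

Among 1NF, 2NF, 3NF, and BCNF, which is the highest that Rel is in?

Candidate keys: {B}, {D}. Prime attributes: {B, D}.
E → C: {E}⁺ = {C, E}, which is not all of the attributes, so the left side is not a superkey — BCNF is violated.
Because {C} is non-prime and the left side of E → C is not a superkey, the relation is not in 3NF.
Every candidate key is a single attribute, so no partial dependency is possible; 2NF holds.

2NF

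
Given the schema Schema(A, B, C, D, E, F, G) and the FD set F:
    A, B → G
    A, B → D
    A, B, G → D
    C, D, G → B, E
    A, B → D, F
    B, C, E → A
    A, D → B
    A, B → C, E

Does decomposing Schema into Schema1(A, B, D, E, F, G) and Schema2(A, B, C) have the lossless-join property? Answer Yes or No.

Yes

The shared attributes are {A, B} and {A, B}⁺ = {A, B, C, D, E, F, G}.
Schema1 is contained in that closure, so Schema1 ∩ Schema2 → Schema1 holds and the join is lossless.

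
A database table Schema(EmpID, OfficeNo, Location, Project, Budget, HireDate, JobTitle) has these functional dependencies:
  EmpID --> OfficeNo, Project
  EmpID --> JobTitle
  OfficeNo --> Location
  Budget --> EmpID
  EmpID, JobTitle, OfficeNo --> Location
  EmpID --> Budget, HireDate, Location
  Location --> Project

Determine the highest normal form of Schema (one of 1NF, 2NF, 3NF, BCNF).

Candidate keys: {Budget}, {EmpID}. Prime attributes: {Budget, EmpID}.
For OfficeNo --> Location we have {OfficeNo}⁺ = {Location, OfficeNo, Project}; {OfficeNo} is not a superkey, so BCNF fails.
OfficeNo --> Location has non-prime {Location} on the right and a non-superkey on the left, so 3NF fails.
With only single-attribute keys there can be no partial dependency, so 2NF holds.

2NF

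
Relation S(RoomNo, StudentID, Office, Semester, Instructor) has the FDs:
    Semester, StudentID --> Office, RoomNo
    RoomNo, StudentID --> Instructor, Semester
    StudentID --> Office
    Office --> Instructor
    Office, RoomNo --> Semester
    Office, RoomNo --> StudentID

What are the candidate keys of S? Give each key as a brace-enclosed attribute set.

{Office, RoomNo}, {RoomNo, StudentID}, {Semester, StudentID}

{Office, RoomNo}⁺ = {Instructor, Office, RoomNo, Semester, StudentID} — all of the relation — so {Office, RoomNo} is a candidate key.
{RoomNo, StudentID}⁺ = {Instructor, Office, RoomNo, Semester, StudentID} — all of the relation — so {RoomNo, StudentID} is a candidate key.
{Semester, StudentID}⁺ = {Instructor, Office, RoomNo, Semester, StudentID} — all of the relation — so {Semester, StudentID} is a candidate key.
No proper subset of any of these is a key, and no other minimal superkey exists.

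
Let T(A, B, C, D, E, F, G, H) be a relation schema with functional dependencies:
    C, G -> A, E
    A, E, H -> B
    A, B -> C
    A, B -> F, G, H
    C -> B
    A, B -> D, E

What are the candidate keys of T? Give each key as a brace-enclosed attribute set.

{A, B}, {A, C}, {A, E, H}, {C, G}

{A, B}⁺ = {A, B, C, D, E, F, G, H} — all of the relation — so {A, B} is a candidate key.
{A, C}⁺ = {A, B, C, D, E, F, G, H} — all of the relation — so {A, C} is a candidate key.
{C, G}⁺ = {A, B, C, D, E, F, G, H} — all of the relation — so {C, G} is a candidate key.
{A, E, H}⁺ = {A, B, C, D, E, F, G, H} — all of the relation — so {A, E, H} is a candidate key.
No proper subset of any of these is a key, and no other minimal superkey exists.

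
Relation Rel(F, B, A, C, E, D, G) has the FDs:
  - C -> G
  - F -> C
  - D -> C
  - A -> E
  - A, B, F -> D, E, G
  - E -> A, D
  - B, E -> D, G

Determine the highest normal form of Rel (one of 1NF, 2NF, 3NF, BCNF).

Candidate keys: {A, B, F}, {B, E, F}. Prime attributes: {A, B, E, F}.
C -> G: {C}⁺ = {C, G}, which is not all of the attributes, so the left side is not a superkey — BCNF is violated.
C -> G has non-prime {G} on the right and a non-superkey on the left, so 3NF fails.
The proper key subset {A} of {A, B, F} determines non-prime {C, D, G}, so the relation is not even in 2NF.

1NF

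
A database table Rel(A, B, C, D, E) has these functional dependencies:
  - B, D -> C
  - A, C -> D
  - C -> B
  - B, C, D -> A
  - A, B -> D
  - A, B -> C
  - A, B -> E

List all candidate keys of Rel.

{A, B}, {A, C}, {B, D}, {C, D}

Closure of {A, B} is {A, B, C, D, E}, the whole schema; {A, B} is a candidate key.
Closure of {A, C} is {A, B, C, D, E}, the whole schema; {A, C} is a candidate key.
Closure of {B, D} is {A, B, C, D, E}, the whole schema; {B, D} is a candidate key.
Closure of {C, D} is {A, B, C, D, E}, the whole schema; {C, D} is a candidate key.
Any other superkey properly contains one of these, so there are no further candidate keys.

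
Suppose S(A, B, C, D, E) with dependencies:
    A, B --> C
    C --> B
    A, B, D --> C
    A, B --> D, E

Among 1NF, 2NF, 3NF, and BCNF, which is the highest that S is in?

3NF

Candidate keys: {A, B}, {A, C}. Prime attributes: {A, B, C}.
C --> B breaks BCNF: {C}⁺ = {B, C}, so {C} is not a superkey.
Its right-hand attributes {B} are all prime, as are those of every other non-superkey FD — the relation is in 3NF.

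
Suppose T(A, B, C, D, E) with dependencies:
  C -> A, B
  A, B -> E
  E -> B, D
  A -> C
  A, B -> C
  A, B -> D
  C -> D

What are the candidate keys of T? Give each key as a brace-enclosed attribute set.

Closure of {A} is {A, B, C, D, E}, the whole schema; {A} is a candidate key.
Closure of {C} is {A, B, C, D, E}, the whole schema; {C} is a candidate key.
Any other superkey properly contains one of these, so there are no further candidate keys.

{A}, {C}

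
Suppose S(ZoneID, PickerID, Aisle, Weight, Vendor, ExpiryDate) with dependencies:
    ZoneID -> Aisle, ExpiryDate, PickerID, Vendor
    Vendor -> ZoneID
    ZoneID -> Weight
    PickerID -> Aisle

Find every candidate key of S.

{Vendor}, {ZoneID}

Closure of {Vendor} is {Aisle, ExpiryDate, PickerID, Vendor, Weight, ZoneID}, the whole schema; {Vendor} is a candidate key.
Closure of {ZoneID} is {Aisle, ExpiryDate, PickerID, Vendor, Weight, ZoneID}, the whole schema; {ZoneID} is a candidate key.
No proper subset of any of these is a key, and no other minimal superkey exists.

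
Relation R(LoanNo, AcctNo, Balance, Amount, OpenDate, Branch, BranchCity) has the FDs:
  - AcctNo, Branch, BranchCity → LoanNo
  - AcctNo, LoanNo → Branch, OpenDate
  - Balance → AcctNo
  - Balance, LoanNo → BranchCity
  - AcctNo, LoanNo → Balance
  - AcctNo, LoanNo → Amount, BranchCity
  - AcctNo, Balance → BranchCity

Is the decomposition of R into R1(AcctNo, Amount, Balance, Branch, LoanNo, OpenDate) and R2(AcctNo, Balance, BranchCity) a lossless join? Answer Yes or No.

The shared attributes are {AcctNo, Balance} and {AcctNo, Balance}⁺ = {AcctNo, Balance, BranchCity}.
R2 is contained in that closure, so R1 ∩ R2 → R2 holds and the join is lossless.

Yes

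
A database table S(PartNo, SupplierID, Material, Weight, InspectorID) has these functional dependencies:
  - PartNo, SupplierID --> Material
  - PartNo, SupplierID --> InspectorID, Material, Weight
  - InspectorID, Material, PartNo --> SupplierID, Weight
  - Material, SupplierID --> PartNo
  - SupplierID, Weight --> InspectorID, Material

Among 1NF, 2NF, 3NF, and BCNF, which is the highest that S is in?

Candidate keys: {InspectorID, Material, PartNo}, {Material, SupplierID}, {PartNo, SupplierID}, {SupplierID, Weight}. Prime attributes: {InspectorID, Material, PartNo, SupplierID, Weight}.
Every FD has a superkey on the left, so the relation is in BCNF.

BCNF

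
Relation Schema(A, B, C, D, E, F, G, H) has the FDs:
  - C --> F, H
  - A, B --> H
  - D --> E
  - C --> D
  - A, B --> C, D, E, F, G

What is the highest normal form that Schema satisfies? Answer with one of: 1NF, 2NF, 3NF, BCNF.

2NF

Candidate key: {A, B}. Prime attributes: {A, B}.
For C --> F, H we have {C}⁺ = {C, D, E, F, H}; {C} is not a superkey, so BCNF fails.
C --> F, H determines the non-prime attributes {F, H} from a non-superkey — 3NF is violated.
No non-prime attribute depends on a proper subset of any candidate key, so 2NF holds.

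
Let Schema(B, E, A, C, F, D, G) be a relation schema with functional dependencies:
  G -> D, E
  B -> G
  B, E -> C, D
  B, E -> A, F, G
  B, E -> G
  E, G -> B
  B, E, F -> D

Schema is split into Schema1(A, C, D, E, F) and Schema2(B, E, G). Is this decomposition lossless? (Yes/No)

Schema1 ∩ Schema2 = {E}; its closure under F is {E}.
The closure covers neither Schema1 nor Schema2 entirely; the join is not lossless.

No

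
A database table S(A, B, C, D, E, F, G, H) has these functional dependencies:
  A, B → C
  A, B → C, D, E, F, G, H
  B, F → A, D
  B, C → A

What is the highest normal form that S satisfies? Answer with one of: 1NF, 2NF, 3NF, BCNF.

Candidate keys: {A, B}, {B, C}, {B, F}. Prime attributes: {A, B, C, F}.
Each dependency's left side is a superkey — BCNF holds.

BCNF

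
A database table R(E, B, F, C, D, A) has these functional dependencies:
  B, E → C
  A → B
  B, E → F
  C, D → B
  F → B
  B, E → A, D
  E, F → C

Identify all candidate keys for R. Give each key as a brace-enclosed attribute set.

{A, E}, {B, E}, {C, D, E}, {E, F}

No FD produces {E}, so it must be in every candidate key.
{A, E}⁺ = {A, B, C, D, E, F} — all of the relation — so {A, E} is a candidate key.
{B, E}⁺ = {A, B, C, D, E, F} — all of the relation — so {B, E} is a candidate key.
{E, F}⁺ = {A, B, C, D, E, F} — all of the relation — so {E, F} is a candidate key.
{C, D, E}⁺ = {A, B, C, D, E, F} — all of the relation — so {C, D, E} is a candidate key.
Any other superkey properly contains one of these, so there are no further candidate keys.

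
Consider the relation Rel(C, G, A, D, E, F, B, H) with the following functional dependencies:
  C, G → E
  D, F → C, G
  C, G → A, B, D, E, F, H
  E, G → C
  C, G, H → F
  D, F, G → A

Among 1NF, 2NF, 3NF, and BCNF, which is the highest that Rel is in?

Candidate keys: {C, G}, {D, F}, {E, G}. Prime attributes: {C, D, E, F, G}.
Every FD has a superkey on the left, so the relation is in BCNF.

BCNF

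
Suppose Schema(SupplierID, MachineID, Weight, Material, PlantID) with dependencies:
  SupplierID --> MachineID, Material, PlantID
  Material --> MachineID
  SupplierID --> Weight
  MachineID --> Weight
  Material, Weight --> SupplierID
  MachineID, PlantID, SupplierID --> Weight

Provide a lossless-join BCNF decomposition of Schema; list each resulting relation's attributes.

{MachineID, Material, PlantID, SupplierID}; {MachineID, Weight}

Candidate keys of the original relation: {Material}, {SupplierID}.
Within {MachineID, Material, PlantID, SupplierID, Weight}: {MachineID}⁺ ∩ {MachineID, Material, PlantID, SupplierID, Weight} = {MachineID, Weight}, not the whole set, so MachineID --> Weight violates BCNF; decompose into {MachineID, Weight} and {MachineID, Material, PlantID, SupplierID}.
{MachineID, Weight}: every determinant is a superkey — BCNF.
{MachineID, Material, PlantID, SupplierID}: every determinant is a superkey — BCNF.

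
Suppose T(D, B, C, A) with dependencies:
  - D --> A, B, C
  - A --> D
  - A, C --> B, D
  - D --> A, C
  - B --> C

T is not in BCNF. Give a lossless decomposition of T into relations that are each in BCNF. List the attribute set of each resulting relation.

{A, B, D}; {B, C}

Candidate keys of the original relation: {A}, {D}.
In {A, B, C, D}, {B} is not a superkey ({B}⁺ restricted to this set is {B, C}), so split on B --> C into {B, C} and {A, B, D}.
{B, C}: every determinant is a superkey — BCNF.
{A, B, D}: every determinant is a superkey — BCNF.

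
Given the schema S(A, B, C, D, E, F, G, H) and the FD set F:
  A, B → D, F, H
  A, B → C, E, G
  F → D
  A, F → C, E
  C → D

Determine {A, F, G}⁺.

{A, C, D, E, F, G}

Start with {A, F, G}.
F → D applies; add {D} → now {A, D, F, G}.
A, F → C, E applies; add {C, E} → now {A, C, D, E, F, G}.
No further FD applies.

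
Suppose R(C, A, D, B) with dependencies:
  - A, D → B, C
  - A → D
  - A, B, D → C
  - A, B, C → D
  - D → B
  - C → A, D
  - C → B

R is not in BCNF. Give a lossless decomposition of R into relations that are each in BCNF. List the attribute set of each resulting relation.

{A, C, D}; {B, D}

Candidate keys of the original relation: {A}, {C}.
{A, B, C, D}: {D} determines {B, D} here but is not a superkey — split on D → B, giving {B, D} and {A, C, D}.
{B, D} has no BCNF violation.
{A, C, D} has no BCNF violation.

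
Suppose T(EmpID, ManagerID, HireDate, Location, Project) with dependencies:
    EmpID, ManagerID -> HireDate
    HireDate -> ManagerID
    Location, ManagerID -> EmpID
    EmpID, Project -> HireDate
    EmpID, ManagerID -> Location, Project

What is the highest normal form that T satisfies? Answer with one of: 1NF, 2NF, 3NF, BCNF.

Candidate keys: {EmpID, HireDate}, {EmpID, ManagerID}, {EmpID, Project}, {HireDate, Location}, {Location, ManagerID}. Prime attributes: {EmpID, HireDate, Location, ManagerID, Project}.
HireDate -> ManagerID: {HireDate}⁺ = {HireDate, ManagerID}, which is not all of the attributes, so the left side is not a superkey — BCNF is violated.
Its right-hand attributes {ManagerID} are all prime, as are those of every other non-superkey FD — the relation is in 3NF.

3NF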